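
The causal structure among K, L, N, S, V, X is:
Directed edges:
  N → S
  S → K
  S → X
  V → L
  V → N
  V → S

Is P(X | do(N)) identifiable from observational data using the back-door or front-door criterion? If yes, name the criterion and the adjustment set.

desc(N)\{N}={K,S,X}; candidates ⊆ {L,V}.
size 0: {}; under {} N still reaches {K,L,S,V,X} ∋ X.
{V}: N⊥X given {V} in G with N→· removed — back-door holds.
P(X|do(N)) = Σ_{V} P(X|N,V)·P(V).

P(X|do(N)): backdoor, adjust for {V}.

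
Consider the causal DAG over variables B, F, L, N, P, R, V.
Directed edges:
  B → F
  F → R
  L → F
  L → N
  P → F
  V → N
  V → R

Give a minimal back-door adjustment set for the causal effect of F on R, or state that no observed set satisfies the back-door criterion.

desc(F)\{F}={R}; candidates ⊆ {B,L,N,P,V}.
∅: F⊥R given ∅ in G with F→· removed — back-door holds.

F→R: minimal back-door set ∅.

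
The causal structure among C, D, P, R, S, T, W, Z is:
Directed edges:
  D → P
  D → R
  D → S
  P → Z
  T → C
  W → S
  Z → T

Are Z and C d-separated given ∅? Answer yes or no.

No — Z and C are d-connected given ∅.

Bayes-Ball from Z | ∅ reaches {C,D,P,R,S,T}.
C ∈ reach(Z|∅) ⇒ Z ⊥̸ C | ∅.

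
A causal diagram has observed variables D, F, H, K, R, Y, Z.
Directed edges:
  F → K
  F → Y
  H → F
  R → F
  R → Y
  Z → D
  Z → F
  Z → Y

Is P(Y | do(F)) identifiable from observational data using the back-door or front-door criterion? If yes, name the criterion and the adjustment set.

P(Y|do(F)): backdoor, adjust for {R, Z}.

desc(F)\{F}={K,Y}; candidates ⊆ {D,H,R,Z}.
size 0: {}; under {} F still reaches {D,H,R,Y,Z} ∋ Y.
size 1: {D}, {H}, {R} …(+1); under {D} F still reaches {H,R,Y,Z} ∋ Y.
{R,Z}: F⊥Y given {R,Z} in G with F→· removed — back-door holds.
P(Y|do(F)) = Σ_{R,Z} P(Y|F,R,Z)·P(R,Z).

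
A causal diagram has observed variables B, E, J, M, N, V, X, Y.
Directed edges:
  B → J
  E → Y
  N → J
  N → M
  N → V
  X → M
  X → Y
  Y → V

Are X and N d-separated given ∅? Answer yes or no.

Yes — X ⊥ N | ∅.

Bayes-Ball from X | ∅ reaches {M,V,Y}.
N ∉ reach(X|∅) ⇒ X ⊥ N | ∅.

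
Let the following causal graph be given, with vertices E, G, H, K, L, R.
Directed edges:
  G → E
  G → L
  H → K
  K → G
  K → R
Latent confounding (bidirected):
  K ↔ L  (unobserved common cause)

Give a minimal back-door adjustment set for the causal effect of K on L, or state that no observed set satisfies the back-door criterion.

K→L: no observed back-door set.

desc(K)\{K}={E,G,L,R}; candidates ⊆ {H}.
K↔L: latent back-door arc(s) into K.
size 0: {}; under {} K still reaches {H,L} ∋ L.
size 1: {H}; under {H} K still reaches {L} ∋ L.
K↔L cannot be blocked by any observed set — no back-door set.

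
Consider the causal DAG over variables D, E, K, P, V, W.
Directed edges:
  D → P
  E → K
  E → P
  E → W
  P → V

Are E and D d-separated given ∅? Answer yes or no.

Bayes-Ball from E | ∅ reaches {K,P,V,W}.
D ∉ reach(E|∅) ⇒ E ⊥ D | ∅.

Yes — E ⊥ D | ∅.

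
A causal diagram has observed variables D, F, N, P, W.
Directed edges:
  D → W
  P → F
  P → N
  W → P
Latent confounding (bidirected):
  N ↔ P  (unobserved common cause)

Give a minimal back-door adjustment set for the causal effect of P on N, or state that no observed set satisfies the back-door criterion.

desc(P)\{P}={F,N}; candidates ⊆ {D,W}.
P↔N: latent back-door arc(s) into P.
size 0: {}; under {} P still reaches {D,N,W} ∋ N.
size 1: {D}, {W}; under {D} P still reaches {N,W} ∋ N.
size 2: {D,W}; under {D,W} P still reaches {N} ∋ N.
P↔N cannot be blocked by any observed set — no back-door set.

P→N: no observed back-door set.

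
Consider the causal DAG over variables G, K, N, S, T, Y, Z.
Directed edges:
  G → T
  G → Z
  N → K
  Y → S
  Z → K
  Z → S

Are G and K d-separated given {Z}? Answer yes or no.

Bayes-Ball from G | {Z} reaches {T}.
K ∉ reach(G|{Z}) ⇒ G ⊥ K | {Z}.

Yes — G ⊥ K | {Z}.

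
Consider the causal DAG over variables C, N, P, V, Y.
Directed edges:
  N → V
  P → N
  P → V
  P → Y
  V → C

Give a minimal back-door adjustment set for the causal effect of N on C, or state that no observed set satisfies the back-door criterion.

N→C: minimal back-door set {P}.

desc(N)\{N}={C,V}; candidates ⊆ {P,Y}.
size 0: {}; under {} N still reaches {C,P,V,Y} ∋ C.
{P}: N⊥C given {P} in G with N→· removed — back-door holds.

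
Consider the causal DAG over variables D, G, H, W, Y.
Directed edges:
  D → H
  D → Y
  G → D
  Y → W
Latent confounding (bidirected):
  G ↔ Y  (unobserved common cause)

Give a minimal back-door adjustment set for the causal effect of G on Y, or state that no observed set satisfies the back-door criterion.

desc(G)\{G}={D,H,W,Y}; candidates ⊆ {—}.
G↔Y: latent back-door arc(s) into G.
size 0: {}; under {} G still reaches {W,Y} ∋ Y.
G↔Y cannot be blocked by any observed set — no back-door set.

G→Y: no observed back-door set.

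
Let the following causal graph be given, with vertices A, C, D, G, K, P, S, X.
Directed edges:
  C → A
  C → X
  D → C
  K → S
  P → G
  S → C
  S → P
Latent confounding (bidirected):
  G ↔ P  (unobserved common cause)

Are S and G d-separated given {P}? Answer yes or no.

Bayes-Ball from S | {P} reaches {A,C,G,K,X}.
G ∈ reach(S|{P}) ⇒ S ⊥̸ G | {P}.

No — S and G are d-connected given {P}.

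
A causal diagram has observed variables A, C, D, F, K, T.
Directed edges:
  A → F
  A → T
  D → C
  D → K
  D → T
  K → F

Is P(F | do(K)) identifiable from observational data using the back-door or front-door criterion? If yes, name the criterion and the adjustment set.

desc(K)\{K}={F}; candidates ⊆ {A,C,D,T}.
∅: K⊥F given ∅ in G with K→· removed — back-door holds.
P(F|do(K)) = P(F|K) — no adjustment needed.

P(F|do(K)): backdoor, adjust for ∅.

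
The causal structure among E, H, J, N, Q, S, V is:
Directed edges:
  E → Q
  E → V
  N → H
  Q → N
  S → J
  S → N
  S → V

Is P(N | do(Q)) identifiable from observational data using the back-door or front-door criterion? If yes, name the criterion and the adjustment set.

desc(Q)\{Q}={H,N}; candidates ⊆ {E,J,S,V}.
∅: Q⊥N given ∅ in G with Q→· removed — back-door holds.
P(N|do(Q)) = P(N|Q) — no adjustment needed.

P(N|do(Q)): backdoor, adjust for ∅.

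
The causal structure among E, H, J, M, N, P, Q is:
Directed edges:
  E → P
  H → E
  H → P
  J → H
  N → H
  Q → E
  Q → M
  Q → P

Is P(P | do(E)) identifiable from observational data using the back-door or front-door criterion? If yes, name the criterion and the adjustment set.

P(P|do(E)): backdoor, adjust for {H, Q}.

desc(E)\{E}={P}; candidates ⊆ {H,J,M,N,Q}.
size 0: {}; under {} E still reaches {H,J,M,N,P,Q} ∋ P.
size 1: {H}, {J}, {M} …(+2); under {H} E still reaches {M,P,Q} ∋ P.
{H,Q}: E⊥P given {H,Q} in G with E→· removed — back-door holds.
P(P|do(E)) = Σ_{H,Q} P(P|E,H,Q)·P(H,Q).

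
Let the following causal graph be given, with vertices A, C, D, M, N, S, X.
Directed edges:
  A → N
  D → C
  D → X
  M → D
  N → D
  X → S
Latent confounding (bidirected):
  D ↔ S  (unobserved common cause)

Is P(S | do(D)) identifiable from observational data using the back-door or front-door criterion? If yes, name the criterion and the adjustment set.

desc(D)\{D}={C,S,X}; candidates ⊆ {A,M,N}.
D↔S: latent back-door arc(s) into D.
size 0: {}; under {} D still reaches {A,M,N,S} ∋ S.
size 1: {A}, {M}, {N}; under {A} D still reaches {M,N,S} ∋ S.
size 2: {A,M}, {A,N}, {M,N}; under {A,M} D still reaches {N,S} ∋ S.
D↔S cannot be blocked by any observed set — no back-door set.
{X}: (i) intercepts every directed D→S path; (ii) no back-door D→{X}; (iii) {D} blocks every back-door {X}→S. Front-door holds.
P(S|do(D)) = Σ_{X} P(X|D) Σ_{D'} P(S|X,D')P(D').

P(S|do(D)): frontdoor, adjust for {X}.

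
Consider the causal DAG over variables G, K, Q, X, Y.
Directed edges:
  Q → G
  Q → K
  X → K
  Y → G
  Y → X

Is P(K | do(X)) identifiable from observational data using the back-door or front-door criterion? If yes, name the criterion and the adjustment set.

desc(X)\{X}={K}; candidates ⊆ {G,Q,Y}.
∅: X⊥K given ∅ in G with X→· removed — back-door holds.
P(K|do(X)) = P(K|X) — no adjustment needed.

P(K|do(X)): backdoor, adjust for ∅.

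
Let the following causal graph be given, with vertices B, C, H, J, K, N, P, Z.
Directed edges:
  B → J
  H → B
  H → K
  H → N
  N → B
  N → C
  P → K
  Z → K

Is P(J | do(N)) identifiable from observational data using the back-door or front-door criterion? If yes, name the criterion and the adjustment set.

P(J|do(N)): backdoor, adjust for {H}.

desc(N)\{N}={B,C,J}; candidates ⊆ {H,K,P,Z}.
size 0: {}; under {} N still reaches {B,H,J,K} ∋ J.
{H}: N⊥J given {H} in G with N→· removed — back-door holds.
P(J|do(N)) = Σ_{H} P(J|N,H)·P(H).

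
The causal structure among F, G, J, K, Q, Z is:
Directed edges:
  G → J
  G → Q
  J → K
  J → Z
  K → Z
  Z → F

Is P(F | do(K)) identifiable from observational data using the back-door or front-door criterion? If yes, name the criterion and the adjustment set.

P(F|do(K)): backdoor, adjust for {J}.

desc(K)\{K}={F,Z}; candidates ⊆ {G,J,Q}.
size 0: {}; under {} K still reaches {F,G,J,Q,Z} ∋ F.
{J}: K⊥F given {J} in G with K→· removed — back-door holds.
P(F|do(K)) = Σ_{J} P(F|K,J)·P(J).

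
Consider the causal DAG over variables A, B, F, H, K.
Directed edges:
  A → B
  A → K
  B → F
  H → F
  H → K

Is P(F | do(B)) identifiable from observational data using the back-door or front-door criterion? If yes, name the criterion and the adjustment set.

P(F|do(B)): backdoor, adjust for ∅.

desc(B)\{B}={F}; candidates ⊆ {A,H,K}.
∅: B⊥F given ∅ in G with B→· removed — back-door holds.
P(F|do(B)) = P(F|B) — no adjustment needed.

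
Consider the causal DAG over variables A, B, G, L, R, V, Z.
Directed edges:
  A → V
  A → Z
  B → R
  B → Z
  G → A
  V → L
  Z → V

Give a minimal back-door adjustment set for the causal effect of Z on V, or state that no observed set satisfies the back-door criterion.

desc(Z)\{Z}={L,V}; candidates ⊆ {A,B,G,R}.
size 0: {}; under {} Z still reaches {A,B,G,L,R,V} ∋ V.
{A}: Z⊥V given {A} in G with Z→· removed — back-door holds.

Z→V: minimal back-door set {A}.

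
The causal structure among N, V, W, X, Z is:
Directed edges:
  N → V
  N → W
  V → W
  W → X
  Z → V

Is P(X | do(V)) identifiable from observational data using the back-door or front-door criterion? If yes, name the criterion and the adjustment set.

desc(V)\{V}={W,X}; candidates ⊆ {N,Z}.
size 0: {}; under {} V still reaches {N,W,X,Z} ∋ X.
{N}: V⊥X given {N} in G with V→· removed — back-door holds.
P(X|do(V)) = Σ_{N} P(X|V,N)·P(N).

P(X|do(V)): backdoor, adjust for {N}.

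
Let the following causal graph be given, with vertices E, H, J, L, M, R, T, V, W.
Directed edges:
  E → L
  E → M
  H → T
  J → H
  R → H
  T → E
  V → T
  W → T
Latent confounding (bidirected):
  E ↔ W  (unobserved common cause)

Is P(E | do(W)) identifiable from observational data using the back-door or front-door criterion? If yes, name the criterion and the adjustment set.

P(E|do(W)): frontdoor, adjust for {T}.

desc(W)\{W}={E,L,M,T}; candidates ⊆ {H,J,R,V}.
W↔E: latent back-door arc(s) into W.
size 0: {}; under {} W still reaches {E,L,M} ∋ E.
size 1: {H}, {J}, {R} …(+1); under {H} W still reaches {E,L,M} ∋ E.
size 2: {H,J}, {H,R}, {H,V} …(+3); under {H,J} W still reaches {E,L,M} ∋ E.
W↔E cannot be blocked by any observed set — no back-door set.
{T}: (i) intercepts every directed W→E path; (ii) no back-door W→{T}; (iii) {W} blocks every back-door {T}→E. Front-door holds.
P(E|do(W)) = Σ_{T} P(T|W) Σ_{W'} P(E|T,W')P(W').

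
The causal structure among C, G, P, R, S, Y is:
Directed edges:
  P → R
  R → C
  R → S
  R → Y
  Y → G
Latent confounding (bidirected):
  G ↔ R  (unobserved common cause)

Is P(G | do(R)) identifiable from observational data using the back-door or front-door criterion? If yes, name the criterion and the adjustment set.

P(G|do(R)): frontdoor, adjust for {Y}.

desc(R)\{R}={C,G,S,Y}; candidates ⊆ {P}.
R↔G: latent back-door arc(s) into R.
size 0: {}; under {} R still reaches {G,P} ∋ G.
size 1: {P}; under {P} R still reaches {G} ∋ G.
R↔G cannot be blocked by any observed set — no back-door set.
{Y}: (i) intercepts every directed R→G path; (ii) no back-door R→{Y}; (iii) {R} blocks every back-door {Y}→G. Front-door holds.
P(G|do(R)) = Σ_{Y} P(Y|R) Σ_{R'} P(G|Y,R')P(R').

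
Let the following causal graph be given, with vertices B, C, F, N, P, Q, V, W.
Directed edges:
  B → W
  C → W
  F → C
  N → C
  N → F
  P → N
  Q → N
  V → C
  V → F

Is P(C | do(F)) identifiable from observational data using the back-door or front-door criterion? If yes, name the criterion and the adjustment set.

desc(F)\{F}={C,W}; candidates ⊆ {B,N,P,Q,V}.
size 0: {}; under {} F still reaches {C,N,P,Q,V,W} ∋ C.
size 1: {B}, {N}, {P} …(+2); under {B} F still reaches {C,N,P,Q,V,W} ∋ C.
{N,V}: F⊥C given {N,V} in G with F→· removed — back-door holds.
P(C|do(F)) = Σ_{N,V} P(C|F,N,V)·P(N,V).

P(C|do(F)): backdoor, adjust for {N, V}.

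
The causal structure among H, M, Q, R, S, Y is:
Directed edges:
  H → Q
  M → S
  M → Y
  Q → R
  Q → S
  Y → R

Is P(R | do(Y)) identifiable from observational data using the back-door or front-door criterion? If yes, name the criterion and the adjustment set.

P(R|do(Y)): backdoor, adjust for ∅.

desc(Y)\{Y}={R}; candidates ⊆ {H,M,Q,S}.
∅: Y⊥R given ∅ in G with Y→· removed — back-door holds.
P(R|do(Y)) = P(R|Y) — no adjustment needed.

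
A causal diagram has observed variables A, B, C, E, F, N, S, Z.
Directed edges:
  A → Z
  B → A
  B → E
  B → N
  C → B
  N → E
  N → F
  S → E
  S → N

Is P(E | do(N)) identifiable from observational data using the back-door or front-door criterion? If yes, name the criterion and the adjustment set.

desc(N)\{N}={E,F}; candidates ⊆ {A,B,C,S,Z}.
size 0: {}; under {} N still reaches {A,B,C,E,S,Z} ∋ E.
size 1: {A}, {B}, {C} …(+2); under {A} N still reaches {B,C,E,S} ∋ E.
{B,S}: N⊥E given {B,S} in G with N→· removed — back-door holds.
P(E|do(N)) = Σ_{B,S} P(E|N,B,S)·P(B,S).

P(E|do(N)): backdoor, adjust for {B, S}.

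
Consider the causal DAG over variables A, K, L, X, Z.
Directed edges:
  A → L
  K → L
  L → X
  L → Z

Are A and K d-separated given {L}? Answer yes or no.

No — A and K are d-connected given {L}.

Bayes-Ball from A | {L} reaches {K}.
K ∈ reach(A|{L}) ⇒ A ⊥̸ K | {L}.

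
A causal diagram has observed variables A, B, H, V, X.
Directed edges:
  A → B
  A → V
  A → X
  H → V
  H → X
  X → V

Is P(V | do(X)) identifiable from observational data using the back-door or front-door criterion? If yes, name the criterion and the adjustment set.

P(V|do(X)): backdoor, adjust for {A, H}.

desc(X)\{X}={V}; candidates ⊆ {A,B,H}.
size 0: {}; under {} X still reaches {A,B,H,V} ∋ V.
size 1: {A}, {B}, {H}; under {A} X still reaches {H,V} ∋ V.
{A,H}: X⊥V given {A,H} in G with X→· removed — back-door holds.
P(V|do(X)) = Σ_{A,H} P(V|X,A,H)·P(A,H).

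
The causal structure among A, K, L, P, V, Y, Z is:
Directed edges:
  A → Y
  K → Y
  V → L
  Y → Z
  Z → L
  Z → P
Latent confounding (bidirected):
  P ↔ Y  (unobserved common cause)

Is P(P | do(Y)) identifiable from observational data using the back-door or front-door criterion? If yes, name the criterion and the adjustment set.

P(P|do(Y)): frontdoor, adjust for {Z}.

desc(Y)\{Y}={L,P,Z}; candidates ⊆ {A,K,V}.
Y↔P: latent back-door arc(s) into Y.
size 0: {}; under {} Y still reaches {A,K,P} ∋ P.
size 1: {A}, {K}, {V}; under {A} Y still reaches {K,P} ∋ P.
size 2: {A,K}, {A,V}, {K,V}; under {A,K} Y still reaches {P} ∋ P.
Y↔P cannot be blocked by any observed set — no back-door set.
{Z}: (i) intercepts every directed Y→P path; (ii) no back-door Y→{Z}; (iii) {Y} blocks every back-door {Z}→P. Front-door holds.
P(P|do(Y)) = Σ_{Z} P(Z|Y) Σ_{Y'} P(P|Z,Y')P(Y').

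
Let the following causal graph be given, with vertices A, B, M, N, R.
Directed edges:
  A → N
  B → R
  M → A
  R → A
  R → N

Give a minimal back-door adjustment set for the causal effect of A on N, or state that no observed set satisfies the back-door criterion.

A→N: minimal back-door set {R}.

desc(A)\{A}={N}; candidates ⊆ {B,M,R}.
size 0: {}; under {} A still reaches {B,M,N,R} ∋ N.
{R}: A⊥N given {R} in G with A→· removed — back-door holds.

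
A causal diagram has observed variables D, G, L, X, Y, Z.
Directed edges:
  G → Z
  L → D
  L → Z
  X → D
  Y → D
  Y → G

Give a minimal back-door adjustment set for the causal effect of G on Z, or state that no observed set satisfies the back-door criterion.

desc(G)\{G}={Z}; candidates ⊆ {D,L,X,Y}.
∅: G⊥Z given ∅ in G with G→· removed — back-door holds.

G→Z: minimal back-door set ∅.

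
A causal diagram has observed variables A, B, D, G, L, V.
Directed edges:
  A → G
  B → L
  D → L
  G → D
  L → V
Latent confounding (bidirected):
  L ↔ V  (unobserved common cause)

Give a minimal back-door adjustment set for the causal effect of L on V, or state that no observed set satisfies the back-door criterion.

L→V: no observed back-door set.

desc(L)\{L}={V}; candidates ⊆ {A,B,D,G}.
L↔V: latent back-door arc(s) into L.
size 0: {}; under {} L still reaches {A,B,D,G,V} ∋ V.
size 1: {A}, {B}, {D} …(+1); under {A} L still reaches {B,D,G,V} ∋ V.
size 2: {A,B}, {A,D}, {A,G} …(+3); under {A,B} L still reaches {D,G,V} ∋ V.
L↔V cannot be blocked by any observed set — no back-door set.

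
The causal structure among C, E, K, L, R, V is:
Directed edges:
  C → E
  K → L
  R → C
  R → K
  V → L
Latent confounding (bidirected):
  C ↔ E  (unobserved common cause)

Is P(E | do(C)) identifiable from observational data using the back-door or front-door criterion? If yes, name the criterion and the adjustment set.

desc(C)\{C}={E}; candidates ⊆ {K,L,R,V}.
C↔E: latent back-door arc(s) into C.
size 0: {}; under {} C still reaches {E,K,L,R} ∋ E.
size 1: {K}, {L}, {R} …(+1); under {K} C still reaches {E,R} ∋ E.
size 2: {K,L}, {K,R}, {K,V} …(+3); under {K,L} C still reaches {E,R} ∋ E.
C↔E cannot be blocked by any observed set — no back-door set.
No mediator lies on a directed C→…→E path.
Neither criterion identifies P(E|do(C)) in this graph.

P(E|do(C)): not identifiable (no BD/FD set).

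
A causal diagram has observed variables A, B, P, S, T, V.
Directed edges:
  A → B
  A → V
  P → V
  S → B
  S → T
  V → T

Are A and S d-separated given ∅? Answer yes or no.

Yes — A ⊥ S | ∅.

Bayes-Ball from A | ∅ reaches {B,T,V}.
S ∉ reach(A|∅) ⇒ A ⊥ S | ∅.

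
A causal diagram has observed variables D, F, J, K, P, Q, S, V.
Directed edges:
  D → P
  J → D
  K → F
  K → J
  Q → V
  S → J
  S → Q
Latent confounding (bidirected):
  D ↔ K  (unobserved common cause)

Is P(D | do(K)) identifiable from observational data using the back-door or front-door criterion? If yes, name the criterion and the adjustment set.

desc(K)\{K}={D,F,J,P}; candidates ⊆ {Q,S,V}.
K↔D: latent back-door arc(s) into K.
size 0: {}; under {} K still reaches {D,P} ∋ D.
size 1: {Q}, {S}, {V}; under {Q} K still reaches {D,P} ∋ D.
size 2: {Q,S}, {Q,V}, {S,V}; under {Q,S} K still reaches {D,P} ∋ D.
K↔D cannot be blocked by any observed set — no back-door set.
{J}: (i) intercepts every directed K→D path; (ii) no back-door K→{J}; (iii) {K} blocks every back-door {J}→D. Front-door holds.
P(D|do(K)) = Σ_{J} P(J|K) Σ_{K'} P(D|J,K')P(K').

P(D|do(K)): frontdoor, adjust for {J}.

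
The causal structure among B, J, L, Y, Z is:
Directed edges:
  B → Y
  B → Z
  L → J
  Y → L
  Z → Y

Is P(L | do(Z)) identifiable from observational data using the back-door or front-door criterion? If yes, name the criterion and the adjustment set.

desc(Z)\{Z}={J,L,Y}; candidates ⊆ {B}.
size 0: {}; under {} Z still reaches {B,J,L,Y} ∋ L.
{B}: Z⊥L given {B} in G with Z→· removed — back-door holds.
P(L|do(Z)) = Σ_{B} P(L|Z,B)·P(B).

P(L|do(Z)): backdoor, adjust for {B}.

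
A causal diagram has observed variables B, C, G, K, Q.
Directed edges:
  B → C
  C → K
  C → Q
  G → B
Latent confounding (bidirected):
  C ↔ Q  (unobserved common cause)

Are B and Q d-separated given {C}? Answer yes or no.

Bayes-Ball from B | {C} reaches {G,Q}.
Q ∈ reach(B|{C}) ⇒ B ⊥̸ Q | {C}.

No — B and Q are d-connected given {C}.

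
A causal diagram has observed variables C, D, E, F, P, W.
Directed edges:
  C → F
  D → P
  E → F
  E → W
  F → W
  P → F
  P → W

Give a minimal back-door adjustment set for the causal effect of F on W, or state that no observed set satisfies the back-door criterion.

desc(F)\{F}={W}; candidates ⊆ {C,D,E,P}.
size 0: {}; under {} F still reaches {C,D,E,P,W} ∋ W.
size 1: {C}, {D}, {E} …(+1); under {C} F still reaches {D,E,P,W} ∋ W.
{E,P}: F⊥W given {E,P} in G with F→· removed — back-door holds.

F→W: minimal back-door set {E, P}.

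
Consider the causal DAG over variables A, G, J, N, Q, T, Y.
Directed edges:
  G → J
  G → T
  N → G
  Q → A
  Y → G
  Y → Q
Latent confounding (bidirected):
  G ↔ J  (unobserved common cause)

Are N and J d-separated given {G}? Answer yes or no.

No — N and J are d-connected given {G}.

Bayes-Ball from N | {G} reaches {A,J,Q,Y}.
J ∈ reach(N|{G}) ⇒ N ⊥̸ J | {G}.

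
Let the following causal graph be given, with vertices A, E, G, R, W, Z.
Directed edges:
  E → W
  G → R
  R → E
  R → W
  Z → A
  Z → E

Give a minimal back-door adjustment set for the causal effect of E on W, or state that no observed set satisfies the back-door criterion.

E→W: minimal back-door set {R}.

desc(E)\{E}={W}; candidates ⊆ {A,G,R,Z}.
size 0: {}; under {} E still reaches {A,G,R,W,Z} ∋ W.
{R}: E⊥W given {R} in G with E→· removed — back-door holds.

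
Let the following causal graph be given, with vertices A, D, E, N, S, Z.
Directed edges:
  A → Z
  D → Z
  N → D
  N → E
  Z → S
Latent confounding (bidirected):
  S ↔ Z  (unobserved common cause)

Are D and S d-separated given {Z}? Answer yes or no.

Bayes-Ball from D | {Z} reaches {A,E,N,S}.
S ∈ reach(D|{Z}) ⇒ D ⊥̸ S | {Z}.

No — D and S are d-connected given {Z}.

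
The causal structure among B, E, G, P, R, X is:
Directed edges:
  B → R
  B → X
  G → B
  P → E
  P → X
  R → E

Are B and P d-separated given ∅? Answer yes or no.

Yes — B ⊥ P | ∅.

Bayes-Ball from B | ∅ reaches {E,G,R,X}.
P ∉ reach(B|∅) ⇒ B ⊥ P | ∅.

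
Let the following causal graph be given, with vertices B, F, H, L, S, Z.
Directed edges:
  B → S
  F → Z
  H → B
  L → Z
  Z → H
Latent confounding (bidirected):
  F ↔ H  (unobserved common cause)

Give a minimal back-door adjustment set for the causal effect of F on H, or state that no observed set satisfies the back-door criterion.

desc(F)\{F}={B,H,S,Z}; candidates ⊆ {L}.
F↔H: latent back-door arc(s) into F.
size 0: {}; under {} F still reaches {B,H,S} ∋ H.
size 1: {L}; under {L} F still reaches {B,H,S} ∋ H.
F↔H cannot be blocked by any observed set — no back-door set.

F→H: no observed back-door set.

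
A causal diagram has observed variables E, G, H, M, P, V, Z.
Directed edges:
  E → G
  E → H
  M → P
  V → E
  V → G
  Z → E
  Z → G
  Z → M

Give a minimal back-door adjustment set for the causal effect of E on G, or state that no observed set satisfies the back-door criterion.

E→G: minimal back-door set {V, Z}.

desc(E)\{E}={G,H}; candidates ⊆ {M,P,V,Z}.
size 0: {}; under {} E still reaches {G,M,P,V,Z} ∋ G.
size 1: {M}, {P}, {V} …(+1); under {M} E still reaches {G,V,Z} ∋ G.
{V,Z}: E⊥G given {V,Z} in G with E→· removed — back-door holds.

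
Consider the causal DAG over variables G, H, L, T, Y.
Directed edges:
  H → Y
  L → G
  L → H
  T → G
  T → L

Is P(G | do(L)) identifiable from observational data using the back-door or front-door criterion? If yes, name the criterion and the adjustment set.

P(G|do(L)): backdoor, adjust for {T}.

desc(L)\{L}={G,H,Y}; candidates ⊆ {T}.
size 0: {}; under {} L still reaches {G,T} ∋ G.
{T}: L⊥G given {T} in G with L→· removed — back-door holds.
P(G|do(L)) = Σ_{T} P(G|L,T)·P(T).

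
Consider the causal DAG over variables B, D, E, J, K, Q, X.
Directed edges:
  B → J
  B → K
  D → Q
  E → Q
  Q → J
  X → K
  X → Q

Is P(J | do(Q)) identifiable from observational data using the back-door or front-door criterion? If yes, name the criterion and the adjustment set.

P(J|do(Q)): backdoor, adjust for ∅.

desc(Q)\{Q}={J}; candidates ⊆ {B,D,E,K,X}.
∅: Q⊥J given ∅ in G with Q→· removed — back-door holds.
P(J|do(Q)) = P(J|Q) — no adjustment needed.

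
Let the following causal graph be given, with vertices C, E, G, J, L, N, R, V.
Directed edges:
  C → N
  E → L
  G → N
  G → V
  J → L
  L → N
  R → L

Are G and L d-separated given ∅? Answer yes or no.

Yes — G ⊥ L | ∅.

Bayes-Ball from G | ∅ reaches {N,V}.
L ∉ reach(G|∅) ⇒ G ⊥ L | ∅.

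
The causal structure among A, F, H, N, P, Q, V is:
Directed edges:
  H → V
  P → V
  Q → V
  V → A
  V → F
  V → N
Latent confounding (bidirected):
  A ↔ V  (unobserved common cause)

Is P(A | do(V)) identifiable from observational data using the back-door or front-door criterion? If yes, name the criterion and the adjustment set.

desc(V)\{V}={A,F,N}; candidates ⊆ {H,P,Q}.
V↔A: latent back-door arc(s) into V.
size 0: {}; under {} V still reaches {A,H,P,Q} ∋ A.
size 1: {H}, {P}, {Q}; under {H} V still reaches {A,P,Q} ∋ A.
size 2: {H,P}, {H,Q}, {P,Q}; under {H,P} V still reaches {A,Q} ∋ A.
V↔A cannot be blocked by any observed set — no back-door set.
No mediator lies on a directed V→…→A path.
Neither criterion identifies P(A|do(V)) in this graph.

P(A|do(V)): not identifiable (no BD/FD set).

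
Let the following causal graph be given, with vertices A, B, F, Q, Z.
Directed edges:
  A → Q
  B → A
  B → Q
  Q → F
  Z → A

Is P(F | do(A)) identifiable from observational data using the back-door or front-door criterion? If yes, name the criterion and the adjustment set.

desc(A)\{A}={F,Q}; candidates ⊆ {B,Z}.
size 0: {}; under {} A still reaches {B,F,Q,Z} ∋ F.
{B}: A⊥F given {B} in G with A→· removed — back-door holds.
P(F|do(A)) = Σ_{B} P(F|A,B)·P(B).

P(F|do(A)): backdoor, adjust for {B}.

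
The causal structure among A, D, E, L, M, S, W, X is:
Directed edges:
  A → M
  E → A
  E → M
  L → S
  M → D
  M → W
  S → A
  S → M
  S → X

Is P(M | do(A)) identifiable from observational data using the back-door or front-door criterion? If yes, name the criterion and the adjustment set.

desc(A)\{A}={D,M,W}; candidates ⊆ {E,L,S,X}.
size 0: {}; under {} A still reaches {D,E,L,M,S,W,X} ∋ M.
size 1: {E}, {L}, {S} …(+1); under {E} A still reaches {D,L,M,S,W,X} ∋ M.
{E,S}: A⊥M given {E,S} in G with A→· removed — back-door holds.
P(M|do(A)) = Σ_{E,S} P(M|A,E,S)·P(E,S).

P(M|do(A)): backdoor, adjust for {E, S}.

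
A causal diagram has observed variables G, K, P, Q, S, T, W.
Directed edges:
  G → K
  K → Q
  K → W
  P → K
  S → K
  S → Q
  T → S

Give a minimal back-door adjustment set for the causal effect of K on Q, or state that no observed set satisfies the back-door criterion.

K→Q: minimal back-door set {S}.

desc(K)\{K}={Q,W}; candidates ⊆ {G,P,S,T}.
size 0: {}; under {} K still reaches {G,P,Q,S,T} ∋ Q.
{S}: K⊥Q given {S} in G with K→· removed — back-door holds.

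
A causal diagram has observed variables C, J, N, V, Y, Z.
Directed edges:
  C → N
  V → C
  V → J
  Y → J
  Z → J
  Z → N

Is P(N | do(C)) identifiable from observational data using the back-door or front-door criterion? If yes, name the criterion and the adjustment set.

P(N|do(C)): backdoor, adjust for ∅.

desc(C)\{C}={N}; candidates ⊆ {J,V,Y,Z}.
∅: C⊥N given ∅ in G with C→· removed — back-door holds.
P(N|do(C)) = P(N|C) — no adjustment needed.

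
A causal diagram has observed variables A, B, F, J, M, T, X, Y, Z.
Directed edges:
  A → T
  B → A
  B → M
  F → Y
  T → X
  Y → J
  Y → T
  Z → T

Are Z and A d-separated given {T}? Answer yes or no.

Bayes-Ball from Z | {T} reaches {A,B,F,J,M,Y}.
A ∈ reach(Z|{T}) ⇒ Z ⊥̸ A | {T}.

No — Z and A are d-connected given {T}.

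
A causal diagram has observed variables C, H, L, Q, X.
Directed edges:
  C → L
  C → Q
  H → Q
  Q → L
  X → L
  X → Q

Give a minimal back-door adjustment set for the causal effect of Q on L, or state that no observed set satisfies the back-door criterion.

Q→L: minimal back-door set {C, X}.

desc(Q)\{Q}={L}; candidates ⊆ {C,H,X}.
size 0: {}; under {} Q still reaches {C,H,L,X} ∋ L.
size 1: {C}, {H}, {X}; under {C} Q still reaches {H,L,X} ∋ L.
{C,X}: Q⊥L given {C,X} in G with Q→· removed — back-door holds.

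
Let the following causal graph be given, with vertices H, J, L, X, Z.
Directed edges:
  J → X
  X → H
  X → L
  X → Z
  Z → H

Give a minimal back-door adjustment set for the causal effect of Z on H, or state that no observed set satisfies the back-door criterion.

desc(Z)\{Z}={H}; candidates ⊆ {J,L,X}.
size 0: {}; under {} Z still reaches {H,J,L,X} ∋ H.
{X}: Z⊥H given {X} in G with Z→· removed — back-door holds.

Z→H: minimal back-door set {X}.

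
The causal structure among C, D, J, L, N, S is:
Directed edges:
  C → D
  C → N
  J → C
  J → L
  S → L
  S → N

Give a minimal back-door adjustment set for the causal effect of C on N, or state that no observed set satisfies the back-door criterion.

C→N: minimal back-door set ∅.

desc(C)\{C}={D,N}; candidates ⊆ {J,L,S}.
∅: C⊥N given ∅ in G with C→· removed — back-door holds.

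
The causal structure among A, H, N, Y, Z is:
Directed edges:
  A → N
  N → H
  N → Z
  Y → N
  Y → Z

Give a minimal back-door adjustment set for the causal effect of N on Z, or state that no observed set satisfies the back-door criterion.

N→Z: minimal back-door set {Y}.

desc(N)\{N}={H,Z}; candidates ⊆ {A,Y}.
size 0: {}; under {} N still reaches {A,Y,Z} ∋ Z.
{Y}: N⊥Z given {Y} in G with N→· removed — back-door holds.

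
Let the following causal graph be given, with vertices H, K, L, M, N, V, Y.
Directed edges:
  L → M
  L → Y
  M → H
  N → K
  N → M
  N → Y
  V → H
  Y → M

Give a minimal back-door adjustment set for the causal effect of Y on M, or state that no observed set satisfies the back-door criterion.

Y→M: minimal back-door set {L, N}.

desc(Y)\{Y}={H,M}; candidates ⊆ {K,L,N,V}.
size 0: {}; under {} Y still reaches {H,K,L,M,N} ∋ M.
size 1: {K}, {L}, {N} …(+1); under {K} Y still reaches {H,L,M,N} ∋ M.
{L,N}: Y⊥M given {L,N} in G with Y→· removed — back-door holds.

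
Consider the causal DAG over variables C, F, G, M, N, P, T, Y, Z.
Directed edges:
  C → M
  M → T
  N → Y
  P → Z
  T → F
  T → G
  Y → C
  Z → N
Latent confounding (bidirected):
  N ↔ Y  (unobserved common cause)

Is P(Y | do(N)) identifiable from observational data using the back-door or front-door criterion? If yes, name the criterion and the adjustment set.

P(Y|do(N)): not identifiable (no BD/FD set).

desc(N)\{N}={C,F,G,M,T,Y}; candidates ⊆ {P,Z}.
N↔Y: latent back-door arc(s) into N.
size 0: {}; under {} N still reaches {C,F,G,M,P,T,Y,Z} ∋ Y.
size 1: {P}, {Z}; under {P} N still reaches {C,F,G,M,T,Y,Z} ∋ Y.
size 2: {P,Z}; under {P,Z} N still reaches {C,F,G,M,T,Y} ∋ Y.
N↔Y cannot be blocked by any observed set — no back-door set.
No mediator lies on a directed N→…→Y path.
Neither criterion identifies P(Y|do(N)) in this graph.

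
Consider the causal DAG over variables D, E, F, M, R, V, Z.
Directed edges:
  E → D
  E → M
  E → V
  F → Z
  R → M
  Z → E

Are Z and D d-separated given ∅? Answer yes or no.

Bayes-Ball from Z | ∅ reaches {D,E,F,M,V}.
D ∈ reach(Z|∅) ⇒ Z ⊥̸ D | ∅.

No — Z and D are d-connected given ∅.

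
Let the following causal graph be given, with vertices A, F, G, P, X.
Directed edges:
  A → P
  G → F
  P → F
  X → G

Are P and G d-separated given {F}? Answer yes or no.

Bayes-Ball from P | {F} reaches {A,G,X}.
G ∈ reach(P|{F}) ⇒ P ⊥̸ G | {F}.

No — P and G are d-connected given {F}.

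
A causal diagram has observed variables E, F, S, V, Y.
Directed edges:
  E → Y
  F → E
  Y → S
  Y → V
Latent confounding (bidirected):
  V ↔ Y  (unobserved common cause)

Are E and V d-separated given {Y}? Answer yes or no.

Bayes-Ball from E | {Y} reaches {F,V}.
V ∈ reach(E|{Y}) ⇒ E ⊥̸ V | {Y}.

No — E and V are d-connected given {Y}.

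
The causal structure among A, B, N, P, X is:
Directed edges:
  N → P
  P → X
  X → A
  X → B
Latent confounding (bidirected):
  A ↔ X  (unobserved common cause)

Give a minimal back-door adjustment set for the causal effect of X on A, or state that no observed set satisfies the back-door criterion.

desc(X)\{X}={A,B}; candidates ⊆ {N,P}.
X↔A: latent back-door arc(s) into X.
size 0: {}; under {} X still reaches {A,N,P} ∋ A.
size 1: {N}, {P}; under {N} X still reaches {A,P} ∋ A.
size 2: {N,P}; under {N,P} X still reaches {A} ∋ A.
X↔A cannot be blocked by any observed set — no back-door set.

X→A: no observed back-door set.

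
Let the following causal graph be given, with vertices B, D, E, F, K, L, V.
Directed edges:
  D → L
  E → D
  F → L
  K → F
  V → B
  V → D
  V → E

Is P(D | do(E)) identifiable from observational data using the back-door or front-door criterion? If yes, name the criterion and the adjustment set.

P(D|do(E)): backdoor, adjust for {V}.

desc(E)\{E}={D,L}; candidates ⊆ {B,F,K,V}.
size 0: {}; under {} E still reaches {B,D,L,V} ∋ D.
{V}: E⊥D given {V} in G with E→· removed — back-door holds.
P(D|do(E)) = Σ_{V} P(D|E,V)·P(V).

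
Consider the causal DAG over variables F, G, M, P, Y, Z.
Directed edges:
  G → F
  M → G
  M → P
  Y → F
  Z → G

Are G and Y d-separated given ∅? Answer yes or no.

Yes — G ⊥ Y | ∅.

Bayes-Ball from G | ∅ reaches {F,M,P,Z}.
Y ∉ reach(G|∅) ⇒ G ⊥ Y | ∅.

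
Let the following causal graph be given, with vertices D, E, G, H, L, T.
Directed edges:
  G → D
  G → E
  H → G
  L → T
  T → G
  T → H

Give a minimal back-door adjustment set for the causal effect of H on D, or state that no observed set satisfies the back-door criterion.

desc(H)\{H}={D,E,G}; candidates ⊆ {L,T}.
size 0: {}; under {} H still reaches {D,E,G,L,T} ∋ D.
{T}: H⊥D given {T} in G with H→· removed — back-door holds.

H→D: minimal back-door set {T}.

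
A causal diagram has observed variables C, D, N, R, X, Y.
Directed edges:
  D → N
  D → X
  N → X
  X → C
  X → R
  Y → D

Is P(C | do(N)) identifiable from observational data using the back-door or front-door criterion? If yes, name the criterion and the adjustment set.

P(C|do(N)): backdoor, adjust for {D}.

desc(N)\{N}={C,R,X}; candidates ⊆ {D,Y}.
size 0: {}; under {} N still reaches {C,D,R,X,Y} ∋ C.
{D}: N⊥C given {D} in G with N→· removed — back-door holds.
P(C|do(N)) = Σ_{D} P(C|N,D)·P(D).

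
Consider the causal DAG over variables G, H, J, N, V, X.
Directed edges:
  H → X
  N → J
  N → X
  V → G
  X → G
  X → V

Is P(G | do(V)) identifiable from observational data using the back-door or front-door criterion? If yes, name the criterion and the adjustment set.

P(G|do(V)): backdoor, adjust for {X}.

desc(V)\{V}={G}; candidates ⊆ {H,J,N,X}.
size 0: {}; under {} V still reaches {G,H,J,N,X} ∋ G.
{X}: V⊥G given {X} in G with V→· removed — back-door holds.
P(G|do(V)) = Σ_{X} P(G|V,X)·P(X).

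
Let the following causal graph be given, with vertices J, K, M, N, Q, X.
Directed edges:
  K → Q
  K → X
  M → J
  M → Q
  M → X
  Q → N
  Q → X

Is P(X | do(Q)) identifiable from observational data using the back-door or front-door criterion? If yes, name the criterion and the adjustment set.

P(X|do(Q)): backdoor, adjust for {K, M}.

desc(Q)\{Q}={N,X}; candidates ⊆ {J,K,M}.
size 0: {}; under {} Q still reaches {J,K,M,X} ∋ X.
size 1: {J}, {K}, {M}; under {J} Q still reaches {K,M,X} ∋ X.
{K,M}: Q⊥X given {K,M} in G with Q→· removed — back-door holds.
P(X|do(Q)) = Σ_{K,M} P(X|Q,K,M)·P(K,M).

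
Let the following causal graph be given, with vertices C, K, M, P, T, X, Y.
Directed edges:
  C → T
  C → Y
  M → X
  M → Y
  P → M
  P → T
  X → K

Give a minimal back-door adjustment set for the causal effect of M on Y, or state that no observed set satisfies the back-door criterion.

desc(M)\{M}={K,X,Y}; candidates ⊆ {C,P,T}.
∅: M⊥Y given ∅ in G with M→· removed — back-door holds.

M→Y: minimal back-door set ∅.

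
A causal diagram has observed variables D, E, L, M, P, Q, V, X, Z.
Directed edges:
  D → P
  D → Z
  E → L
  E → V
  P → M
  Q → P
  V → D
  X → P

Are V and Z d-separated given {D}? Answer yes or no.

Bayes-Ball from V | {D} reaches {E,L}.
Z ∉ reach(V|{D}) ⇒ V ⊥ Z | {D}.

Yes — V ⊥ Z | {D}.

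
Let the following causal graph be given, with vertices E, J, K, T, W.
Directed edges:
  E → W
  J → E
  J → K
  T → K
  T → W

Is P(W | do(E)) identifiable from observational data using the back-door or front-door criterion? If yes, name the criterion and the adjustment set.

desc(E)\{E}={W}; candidates ⊆ {J,K,T}.
∅: E⊥W given ∅ in G with E→· removed — back-door holds.
P(W|do(E)) = P(W|E) — no adjustment needed.

P(W|do(E)): backdoor, adjust for ∅.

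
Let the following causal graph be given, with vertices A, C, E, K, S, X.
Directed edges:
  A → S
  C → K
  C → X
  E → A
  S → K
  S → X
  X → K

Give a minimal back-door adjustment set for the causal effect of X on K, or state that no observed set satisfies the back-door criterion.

desc(X)\{X}={K}; candidates ⊆ {A,C,E,S}.
size 0: {}; under {} X still reaches {A,C,E,K,S} ∋ K.
size 1: {A}, {C}, {E} …(+1); under {A} X still reaches {C,K,S} ∋ K.
{C,S}: X⊥K given {C,S} in G with X→· removed — back-door holds.

X→K: minimal back-door set {C, S}.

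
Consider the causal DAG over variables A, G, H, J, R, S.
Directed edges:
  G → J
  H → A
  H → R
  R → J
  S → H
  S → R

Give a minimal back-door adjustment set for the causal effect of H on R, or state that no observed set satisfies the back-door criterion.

desc(H)\{H}={A,J,R}; candidates ⊆ {G,S}.
size 0: {}; under {} H still reaches {J,R,S} ∋ R.
{S}: H⊥R given {S} in G with H→· removed — back-door holds.

H→R: minimal back-door set {S}.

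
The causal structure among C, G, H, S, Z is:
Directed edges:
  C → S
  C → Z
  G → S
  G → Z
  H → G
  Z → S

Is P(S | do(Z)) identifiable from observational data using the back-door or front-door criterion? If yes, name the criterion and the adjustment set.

desc(Z)\{Z}={S}; candidates ⊆ {C,G,H}.
size 0: {}; under {} Z still reaches {C,G,H,S} ∋ S.
size 1: {C}, {G}, {H}; under {C} Z still reaches {G,H,S} ∋ S.
{C,G}: Z⊥S given {C,G} in G with Z→· removed — back-door holds.
P(S|do(Z)) = Σ_{C,G} P(S|Z,C,G)·P(C,G).

P(S|do(Z)): backdoor, adjust for {C, G}.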